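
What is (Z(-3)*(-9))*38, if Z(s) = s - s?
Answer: 0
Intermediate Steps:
Z(s) = 0
(Z(-3)*(-9))*38 = (0*(-9))*38 = 0*38 = 0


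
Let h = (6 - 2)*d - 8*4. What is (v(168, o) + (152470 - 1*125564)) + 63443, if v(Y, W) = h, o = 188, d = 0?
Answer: 90317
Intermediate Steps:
h = -32 (h = (6 - 2)*0 - 8*4 = 4*0 - 32 = 0 - 32 = -32)
v(Y, W) = -32
(v(168, o) + (152470 - 1*125564)) + 63443 = (-32 + (152470 - 1*125564)) + 63443 = (-32 + (152470 - 125564)) + 63443 = (-32 + 26906) + 63443 = 26874 + 63443 = 90317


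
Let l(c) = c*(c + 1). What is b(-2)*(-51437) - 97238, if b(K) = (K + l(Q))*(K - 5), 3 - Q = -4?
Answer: 19345948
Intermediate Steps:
Q = 7 (Q = 3 - 1*(-4) = 3 + 4 = 7)
l(c) = c*(1 + c)
b(K) = (-5 + K)*(56 + K) (b(K) = (K + 7*(1 + 7))*(K - 5) = (K + 7*8)*(-5 + K) = (K + 56)*(-5 + K) = (56 + K)*(-5 + K) = (-5 + K)*(56 + K))
b(-2)*(-51437) - 97238 = (-280 + (-2)² + 51*(-2))*(-51437) - 97238 = (-280 + 4 - 102)*(-51437) - 97238 = -378*(-51437) - 97238 = 19443186 - 97238 = 19345948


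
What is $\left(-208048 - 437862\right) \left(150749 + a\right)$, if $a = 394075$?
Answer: $-351907269840$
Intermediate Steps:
$\left(-208048 - 437862\right) \left(150749 + a\right) = \left(-208048 - 437862\right) \left(150749 + 394075\right) = \left(-645910\right) 544824 = -351907269840$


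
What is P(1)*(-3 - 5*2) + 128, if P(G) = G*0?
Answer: 128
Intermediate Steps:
P(G) = 0
P(1)*(-3 - 5*2) + 128 = 0*(-3 - 5*2) + 128 = 0*(-3 - 10) + 128 = 0*(-13) + 128 = 0 + 128 = 128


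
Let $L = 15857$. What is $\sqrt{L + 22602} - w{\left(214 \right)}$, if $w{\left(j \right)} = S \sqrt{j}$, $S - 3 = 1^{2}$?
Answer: $\sqrt{38459} - 4 \sqrt{214} \approx 137.59$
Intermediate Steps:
$S = 4$ ($S = 3 + 1^{2} = 3 + 1 = 4$)
$w{\left(j \right)} = 4 \sqrt{j}$
$\sqrt{L + 22602} - w{\left(214 \right)} = \sqrt{15857 + 22602} - 4 \sqrt{214} = \sqrt{38459} - 4 \sqrt{214}$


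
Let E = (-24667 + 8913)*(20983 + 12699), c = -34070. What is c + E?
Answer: -530660298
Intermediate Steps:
E = -530626228 (E = -15754*33682 = -530626228)
c + E = -34070 - 530626228 = -530660298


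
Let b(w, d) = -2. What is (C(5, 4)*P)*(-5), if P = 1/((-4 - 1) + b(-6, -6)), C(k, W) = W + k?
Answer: 45/7 ≈ 6.4286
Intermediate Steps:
P = -⅐ (P = 1/((-4 - 1) - 2) = 1/(-5 - 2) = 1/(-7) = -⅐ ≈ -0.14286)
(C(5, 4)*P)*(-5) = ((4 + 5)*(-⅐))*(-5) = (9*(-⅐))*(-5) = -9/7*(-5) = 45/7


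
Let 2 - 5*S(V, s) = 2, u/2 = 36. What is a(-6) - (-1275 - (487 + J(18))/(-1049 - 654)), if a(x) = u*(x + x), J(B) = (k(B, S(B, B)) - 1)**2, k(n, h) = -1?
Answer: 699442/1703 ≈ 410.71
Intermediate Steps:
u = 72 (u = 2*36 = 72)
S(V, s) = 0 (S(V, s) = 2/5 - 1/5*2 = 2/5 - 2/5 = 0)
J(B) = 4 (J(B) = (-1 - 1)**2 = (-2)**2 = 4)
a(x) = 144*x (a(x) = 72*(x + x) = 72*(2*x) = 144*x)
a(-6) - (-1275 - (487 + J(18))/(-1049 - 654)) = 144*(-6) - (-1275 - (487 + 4)/(-1049 - 654)) = -864 - (-1275 - 491/(-1703)) = -864 - (-1275 - 491*(-1)/1703) = -864 - (-1275 - 1*(-491/1703)) = -864 - (-1275 + 491/1703) = -864 - 1*(-2170834/1703) = -864 + 2170834/1703 = 699442/1703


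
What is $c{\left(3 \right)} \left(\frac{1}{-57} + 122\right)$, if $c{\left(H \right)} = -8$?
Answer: $- \frac{55624}{57} \approx -975.86$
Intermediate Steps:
$c{\left(3 \right)} \left(\frac{1}{-57} + 122\right) = - 8 \left(\frac{1}{-57} + 122\right) = - 8 \left(- \frac{1}{57} + 122\right) = \left(-8\right) \frac{6953}{57} = - \frac{55624}{57}$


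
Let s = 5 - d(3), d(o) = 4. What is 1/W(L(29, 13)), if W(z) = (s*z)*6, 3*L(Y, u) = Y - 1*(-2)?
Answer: 1/62 ≈ 0.016129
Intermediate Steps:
L(Y, u) = ⅔ + Y/3 (L(Y, u) = (Y - 1*(-2))/3 = (Y + 2)/3 = (2 + Y)/3 = ⅔ + Y/3)
s = 1 (s = 5 - 1*4 = 5 - 4 = 1)
W(z) = 6*z (W(z) = (1*z)*6 = z*6 = 6*z)
1/W(L(29, 13)) = 1/(6*(⅔ + (⅓)*29)) = 1/(6*(⅔ + 29/3)) = 1/(6*(31/3)) = 1/62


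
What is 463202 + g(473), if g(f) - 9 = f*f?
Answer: 686940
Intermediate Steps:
g(f) = 9 + f² (g(f) = 9 + f*f = 9 + f²)
463202 + g(473) = 463202 + (9 + 473²) = 463202 + (9 + 223729) = 463202 + 223738 = 686940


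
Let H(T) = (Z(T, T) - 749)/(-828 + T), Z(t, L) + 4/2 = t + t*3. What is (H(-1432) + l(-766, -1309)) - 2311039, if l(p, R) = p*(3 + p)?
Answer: -3902066581/2260 ≈ -1.7266e+6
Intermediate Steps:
Z(t, L) = -2 + 4*t (Z(t, L) = -2 + (t + t*3) = -2 + (t + 3*t) = -2 + 4*t)
H(T) = (-751 + 4*T)/(-828 + T) (H(T) = ((-2 + 4*T) - 749)/(-828 + T) = (-751 + 4*T)/(-828 + T))
(H(-1432) + l(-766, -1309)) - 2311039 = ((-751 + 4*(-1432))/(-828 - 1432) - 766*(3 - 766)) - 2311039 = ((-751 - 5728)/(-2260) - 766*(-763)) - 2311039 = (-1/2260*(-6479) + 584458) - 2311039 = (6479/2260 + 584458) - 2311039 = 1320881559/2260 - 2311039 = -3902066581/2260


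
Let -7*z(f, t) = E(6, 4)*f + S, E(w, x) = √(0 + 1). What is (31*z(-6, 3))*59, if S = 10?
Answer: -7316/7 ≈ -1045.1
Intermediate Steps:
E(w, x) = 1 (E(w, x) = √1 = 1)
z(f, t) = -10/7 - f/7 (z(f, t) = -(1*f + 10)/7 = -(f + 10)/7 = -(10 + f)/7 = -10/7 - f/7)
(31*z(-6, 3))*59 = (31*(-10/7 - ⅐*(-6)))*59 = (31*(-10/7 + 6/7))*59 = (31*(-4/7))*59 = -124/7*59 = -7316/7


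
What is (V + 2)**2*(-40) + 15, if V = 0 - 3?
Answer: -25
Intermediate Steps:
V = -3
(V + 2)**2*(-40) + 15 = (-3 + 2)**2*(-40) + 15 = (-1)**2*(-40) + 15 = 1*(-40) + 15 = -40 + 15 = -25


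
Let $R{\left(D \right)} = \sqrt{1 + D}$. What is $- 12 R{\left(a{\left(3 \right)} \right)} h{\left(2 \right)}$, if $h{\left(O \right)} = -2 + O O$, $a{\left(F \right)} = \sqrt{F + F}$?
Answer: $- 24 \sqrt{1 + \sqrt{6}} \approx -44.575$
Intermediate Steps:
$a{\left(F \right)} = \sqrt{2} \sqrt{F}$ ($a{\left(F \right)} = \sqrt{2 F} = \sqrt{2} \sqrt{F}$)
$h{\left(O \right)} = -2 + O^{2}$
$- 12 R{\left(a{\left(3 \right)} \right)} h{\left(2 \right)} = - 12 \sqrt{1 + \sqrt{2} \sqrt{3}} \left(-2 + 2^{2}\right) = - 12 \sqrt{1 + \sqrt{6}} \left(-2 + 4\right) = - 12 \sqrt{1 + \sqrt{6}} \cdot 2 = - 24 \sqrt{1 + \sqrt{6}}$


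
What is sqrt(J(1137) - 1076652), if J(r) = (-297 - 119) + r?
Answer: I*sqrt(1075931) ≈ 1037.3*I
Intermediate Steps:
J(r) = -416 + r
sqrt(J(1137) - 1076652) = sqrt((-416 + 1137) - 1076652) = sqrt(721 - 1076652) = sqrt(-1075931) = I*sqrt(1075931)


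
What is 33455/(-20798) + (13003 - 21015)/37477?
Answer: -1420426611/779446646 ≈ -1.8224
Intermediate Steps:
33455/(-20798) + (13003 - 21015)/37477 = 33455*(-1/20798) - 8012*1/37477 = -33455/20798 - 8012/37477 = -1420426611/779446646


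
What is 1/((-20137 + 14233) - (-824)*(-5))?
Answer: -1/10024 ≈ -9.9761e-5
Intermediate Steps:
1/((-20137 + 14233) - (-824)*(-5)) = 1/(-5904 - 1*4120) = 1/(-5904 - 4120) = 1/(-10024) = -1/10024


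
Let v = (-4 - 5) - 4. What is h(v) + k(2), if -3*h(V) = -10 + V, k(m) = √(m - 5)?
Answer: 23/3 + I*√3 ≈ 7.6667 + 1.732*I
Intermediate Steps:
k(m) = √(-5 + m)
v = -13 (v = -9 - 4 = -13)
h(V) = 10/3 - V/3 (h(V) = -(-10 + V)/3 = 10/3 - V/3)
h(v) + k(2) = (10/3 - ⅓*(-13)) + √(-5 + 2) = (10/3 + 13/3) + √(-3) = 23/3 + I*√3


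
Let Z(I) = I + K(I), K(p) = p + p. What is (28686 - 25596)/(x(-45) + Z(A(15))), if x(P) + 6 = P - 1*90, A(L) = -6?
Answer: -1030/53 ≈ -19.434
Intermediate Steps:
K(p) = 2*p
Z(I) = 3*I (Z(I) = I + 2*I = 3*I)
x(P) = -96 + P (x(P) = -6 + (P - 1*90) = -6 + (P - 90) = -6 + (-90 + P) = -96 + P)
(28686 - 25596)/(x(-45) + Z(A(15))) = (28686 - 25596)/((-96 - 45) + 3*(-6)) = 3090/(-141 - 18) = 3090/(-159) = 3090*(-1/159) = -1030/53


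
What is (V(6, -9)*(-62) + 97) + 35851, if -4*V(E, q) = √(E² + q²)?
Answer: 35948 + 93*√13/2 ≈ 36116.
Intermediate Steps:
V(E, q) = -√(E² + q²)/4
(V(6, -9)*(-62) + 97) + 35851 = (-√(6² + (-9)²)/4*(-62) + 97) + 35851 = (-√(36 + 81)/4*(-62) + 97) + 35851 = (-3*√13/4*(-62) + 97) + 35851 = (93*√13/2 + 97) + 35851 = (97 + 93*√13/2) + 35851 = 35948 + 93*√13/2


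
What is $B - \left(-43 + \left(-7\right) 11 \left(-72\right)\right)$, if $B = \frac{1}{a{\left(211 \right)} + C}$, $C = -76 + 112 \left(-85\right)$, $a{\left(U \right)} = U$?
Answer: $- \frac{51626886}{9385} \approx -5501.0$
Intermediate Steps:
$C = -9596$ ($C = -76 - 9520 = -9596$)
$B = - \frac{1}{9385}$ ($B = \frac{1}{211 - 9596} = \frac{1}{-9385} = - \frac{1}{9385} \approx -0.00010655$)
$B - \left(-43 + \left(-7\right) 11 \left(-72\right)\right) = - \frac{1}{9385} - \left(-43 + \left(-7\right) 11 \left(-72\right)\right) = - \frac{1}{9385} - \left(-43 - -5544\right) = - \frac{1}{9385} - \left(-43 + 5544\right) = - \frac{1}{9385} - 5501 = - \frac{51626886}{9385}$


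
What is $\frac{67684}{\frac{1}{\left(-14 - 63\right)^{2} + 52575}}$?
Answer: $3959784736$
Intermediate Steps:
$\frac{67684}{\frac{1}{\left(-14 - 63\right)^{2} + 52575}} = \frac{67684}{\frac{1}{\left(-77\right)^{2} + 52575}} = \frac{67684}{\frac{1}{5929 + 52575}} = \frac{67684}{\frac{1}{58504}} = 67684 \frac{1}{\frac{1}{58504}} = 67684 \cdot 58504 = 3959784736$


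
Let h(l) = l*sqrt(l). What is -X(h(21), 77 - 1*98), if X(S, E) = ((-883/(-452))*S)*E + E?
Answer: 21 + 389403*sqrt(21)/452 ≈ 3968.9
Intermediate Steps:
h(l) = l**(3/2)
X(S, E) = E + 883*E*S/452 (X(S, E) = ((-883*(-1/452))*S)*E + E = (883*S/452)*E + E = 883*E*S/452 + E = E + 883*E*S/452)
-X(h(21), 77 - 1*98) = -(77 - 1*98)*(452 + 883*21**(3/2))/452 = -(77 - 98)*(452 + 883*(21*sqrt(21)))/452 = -(-21)*(452 + 18543*sqrt(21))/452 = -(-21 - 389403*sqrt(21)/452) = 21 + 389403*sqrt(21)/452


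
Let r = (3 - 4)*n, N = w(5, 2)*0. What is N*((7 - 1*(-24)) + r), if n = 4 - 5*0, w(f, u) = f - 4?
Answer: 0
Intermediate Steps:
w(f, u) = -4 + f
n = 4 (n = 4 + 0 = 4)
N = 0 (N = (-4 + 5)*0 = 1*0 = 0)
r = -4 (r = (3 - 4)*4 = -1*4 = -4)
N*((7 - 1*(-24)) + r) = 0*((7 - 1*(-24)) - 4) = 0*((7 + 24) - 4) = 0*(31 - 4) = 0*27 = 0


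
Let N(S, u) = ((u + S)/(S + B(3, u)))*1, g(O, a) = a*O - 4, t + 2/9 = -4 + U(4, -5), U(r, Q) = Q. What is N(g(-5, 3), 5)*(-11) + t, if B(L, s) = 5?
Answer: -182/9 ≈ -20.222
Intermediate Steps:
t = -83/9 (t = -2/9 + (-4 - 5) = -2/9 - 9 = -83/9 ≈ -9.2222)
g(O, a) = -4 + O*a (g(O, a) = O*a - 4 = -4 + O*a)
N(S, u) = (S + u)/(5 + S) (N(S, u) = ((u + S)/(S + 5))*1 = ((S + u)/(5 + S))*1 = (S + u)/(5 + S))
N(g(-5, 3), 5)*(-11) + t = (((-4 - 5*3) + 5)/(5 + (-4 - 5*3)))*(-11) - 83/9 = (((-4 - 15) + 5)/(5 + (-4 - 15)))*(-11) - 83/9 = ((-19 + 5)/(5 - 19))*(-11) - 83/9 = (-14/(-14))*(-11) - 83/9 = -1/14*(-14)*(-11) - 83/9 = 1*(-11) - 83/9 = -11 - 83/9 = -182/9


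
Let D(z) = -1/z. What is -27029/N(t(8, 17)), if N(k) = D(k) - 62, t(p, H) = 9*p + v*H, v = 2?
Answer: 2865074/6573 ≈ 435.89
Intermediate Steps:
t(p, H) = 2*H + 9*p (t(p, H) = 9*p + 2*H = 2*H + 9*p)
N(k) = -62 - 1/k (N(k) = -1/k - 62 = -62 - 1/k)
-27029/N(t(8, 17)) = -27029/(-62 - 1/(2*17 + 9*8)) = -27029/(-62 - 1/(34 + 72)) = -27029/(-62 - 1/106) = -27029/(-6573/106) = -27029*(-106/6573) = 2865074/6573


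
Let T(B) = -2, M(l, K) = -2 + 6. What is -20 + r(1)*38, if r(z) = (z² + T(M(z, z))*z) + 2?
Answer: 18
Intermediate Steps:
M(l, K) = 4
r(z) = 2 + z² - 2*z (r(z) = (z² - 2*z) + 2 = 2 + z² - 2*z)
-20 + r(1)*38 = -20 + (2 + 1² - 2*1)*38 = -20 + (2 + 1 - 2)*38 = -20 + 1*38 = -20 + 38 = 18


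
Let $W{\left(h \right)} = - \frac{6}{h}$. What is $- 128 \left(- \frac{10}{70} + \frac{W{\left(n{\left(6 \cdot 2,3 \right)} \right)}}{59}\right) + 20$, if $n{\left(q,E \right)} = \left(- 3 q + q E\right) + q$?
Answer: $\frac{16260}{413} \approx 39.37$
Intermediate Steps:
$n{\left(q,E \right)} = - 2 q + E q$ ($n{\left(q,E \right)} = \left(- 3 q + E q\right) + q = - 2 q + E q$)
$- 128 \left(- \frac{10}{70} + \frac{W{\left(n{\left(6 \cdot 2,3 \right)} \right)}}{59}\right) + 20 = - 128 \left(- \frac{10}{70} + \frac{\left(-6\right) \frac{1}{6 \cdot 2 \left(-2 + 3\right)}}{59}\right) + 20 = - 128 \left(\left(-10\right) \frac{1}{70} + - \frac{6}{12 \cdot 1} \cdot \frac{1}{59}\right) + 20 = - 128 \left(- \frac{1}{7} + - \frac{6}{12} \cdot \frac{1}{59}\right) + 20 = - 128 \left(- \frac{1}{7} + \left(-6\right) \frac{1}{12} \cdot \frac{1}{59}\right) + 20 = - 128 \left(- \frac{1}{7} - \frac{1}{118}\right) + 20 = \left(-128\right) \left(- \frac{125}{826}\right) + 20 = \frac{8000}{413} + 20 = \frac{16260}{413}$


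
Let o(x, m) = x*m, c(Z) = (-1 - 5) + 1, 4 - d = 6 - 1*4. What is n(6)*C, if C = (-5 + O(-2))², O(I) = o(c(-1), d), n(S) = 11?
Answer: 2475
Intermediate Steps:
d = 2 (d = 4 - (6 - 1*4) = 4 - (6 - 4) = 4 - 1*2 = 4 - 2 = 2)
c(Z) = -5 (c(Z) = -6 + 1 = -5)
o(x, m) = m*x
O(I) = -10 (O(I) = 2*(-5) = -10)
C = 225 (C = (-5 - 10)² = (-15)² = 225)
n(6)*C = 11*225 = 2475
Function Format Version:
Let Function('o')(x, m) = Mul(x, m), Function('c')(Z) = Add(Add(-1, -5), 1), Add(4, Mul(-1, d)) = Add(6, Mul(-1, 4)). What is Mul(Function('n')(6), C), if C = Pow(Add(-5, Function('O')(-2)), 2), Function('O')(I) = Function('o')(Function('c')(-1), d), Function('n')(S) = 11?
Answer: 2475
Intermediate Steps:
d = 2 (d = Add(4, Mul(-1, Add(6, Mul(-1, 4)))) = Add(4, Mul(-1, Add(6, -4))) = Add(4, Mul(-1, 2)) = Add(4, -2) = 2)
Function('c')(Z) = -5 (Function('c')(Z) = Add(-6, 1) = -5)
Function('o')(x, m) = Mul(m, x)
Function('O')(I) = -10 (Function('O')(I) = Mul(2, -5) = -10)
C = 225 (C = Pow(Add(-5, -10), 2) = Pow(-15, 2) = 225)
Mul(Function('n')(6), C) = Mul(11, 225) = 2475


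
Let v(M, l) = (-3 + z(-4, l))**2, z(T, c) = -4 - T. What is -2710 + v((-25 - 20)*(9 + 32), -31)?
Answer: -2701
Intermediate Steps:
v(M, l) = 9 (v(M, l) = (-3 + (-4 - 1*(-4)))**2 = (-3 + (-4 + 4))**2 = (-3 + 0)**2 = (-3)**2 = 9)
-2710 + v((-25 - 20)*(9 + 32), -31) = -2710 + 9 = -2701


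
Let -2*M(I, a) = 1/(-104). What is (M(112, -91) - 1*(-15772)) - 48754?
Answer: -6860255/208 ≈ -32982.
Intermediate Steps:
M(I, a) = 1/208 (M(I, a) = -½/(-104) = -½*(-1/104) = 1/208)
(M(112, -91) - 1*(-15772)) - 48754 = (1/208 - 1*(-15772)) - 48754 = (1/208 + 15772) - 48754 = 3280577/208 - 48754 = -6860255/208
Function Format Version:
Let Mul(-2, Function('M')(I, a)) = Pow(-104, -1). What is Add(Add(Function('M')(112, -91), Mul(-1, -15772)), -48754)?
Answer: Rational(-6860255, 208) ≈ -32982.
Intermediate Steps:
Function('M')(I, a) = Rational(1, 208) (Function('M')(I, a) = Mul(Rational(-1, 2), Pow(-104, -1)) = Mul(Rational(-1, 2), Rational(-1, 104)) = Rational(1, 208))
Add(Add(Function('M')(112, -91), Mul(-1, -15772)), -48754) = Add(Add(Rational(1, 208), Mul(-1, -15772)), -48754) = Add(Add(Rational(1, 208), 15772), -48754) = Add(Rational(3280577, 208), -48754) = Rational(-6860255, 208)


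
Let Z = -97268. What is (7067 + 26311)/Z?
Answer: -16689/48634 ≈ -0.34315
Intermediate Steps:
(7067 + 26311)/Z = (7067 + 26311)/(-97268) = 33378*(-1/97268) = -16689/48634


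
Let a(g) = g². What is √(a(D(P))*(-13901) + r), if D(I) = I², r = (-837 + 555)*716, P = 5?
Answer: I*√8890037 ≈ 2981.6*I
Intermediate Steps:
r = -201912 (r = -282*716 = -201912)
√(a(D(P))*(-13901) + r) = √((5²)²*(-13901) - 201912) = √(25²*(-13901) - 201912) = √(625*(-13901) - 201912) = √(-8688125 - 201912) = √(-8890037) = I*√8890037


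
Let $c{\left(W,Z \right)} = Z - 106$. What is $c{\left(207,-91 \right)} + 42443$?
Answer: $42246$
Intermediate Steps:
$c{\left(W,Z \right)} = -106 + Z$
$c{\left(207,-91 \right)} + 42443 = \left(-106 - 91\right) + 42443 = -197 + 42443 = 42246$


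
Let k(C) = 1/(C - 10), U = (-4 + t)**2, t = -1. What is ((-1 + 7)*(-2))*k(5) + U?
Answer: 137/5 ≈ 27.400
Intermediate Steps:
U = 25 (U = (-4 - 1)**2 = (-5)**2 = 25)
k(C) = 1/(-10 + C)
((-1 + 7)*(-2))*k(5) + U = ((-1 + 7)*(-2))/(-10 + 5) + 25 = (6*(-2))/(-5) + 25 = -12*(-1/5) + 25 = 12/5 + 25 = 137/5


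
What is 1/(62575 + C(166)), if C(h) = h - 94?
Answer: 1/62647 ≈ 1.5962e-5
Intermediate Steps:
C(h) = -94 + h
1/(62575 + C(166)) = 1/(62575 + (-94 + 166)) = 1/(62575 + 72) = 1/62647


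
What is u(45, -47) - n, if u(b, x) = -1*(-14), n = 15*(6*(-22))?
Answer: 1994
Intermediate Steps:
n = -1980 (n = 15*(-132) = -1980)
u(b, x) = 14
u(45, -47) - n = 14 - 1*(-1980) = 14 + 1980 = 1994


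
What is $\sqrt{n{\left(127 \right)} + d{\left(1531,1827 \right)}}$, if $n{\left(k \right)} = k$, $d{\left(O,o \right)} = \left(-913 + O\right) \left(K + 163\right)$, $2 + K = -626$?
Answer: $i \sqrt{287243} \approx 535.95 i$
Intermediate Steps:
$K = -628$ ($K = -2 - 626 = -628$)
$d{\left(O,o \right)} = 424545 - 465 O$ ($d{\left(O,o \right)} = \left(-913 + O\right) \left(-628 + 163\right) = \left(-913 + O\right) \left(-465\right) = 424545 - 465 O$)
$\sqrt{n{\left(127 \right)} + d{\left(1531,1827 \right)}} = \sqrt{127 + \left(424545 - 711915\right)} = \sqrt{127 - 287370} = \sqrt{-287243} = i \sqrt{287243}$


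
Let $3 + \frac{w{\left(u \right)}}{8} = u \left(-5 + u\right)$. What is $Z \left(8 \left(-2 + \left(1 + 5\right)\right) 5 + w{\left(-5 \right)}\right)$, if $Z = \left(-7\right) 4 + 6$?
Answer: $-11792$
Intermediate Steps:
$w{\left(u \right)} = -24 + 8 u \left(-5 + u\right)$
$Z = -22$ ($Z = -28 + 6 = -22$)
$Z \left(8 \left(-2 + \left(1 + 5\right)\right) 5 + w{\left(-5 \right)}\right) = - 22 \left(8 \left(-2 + \left(1 + 5\right)\right) 5 - \left(-176 - 200\right)\right) = - 22 \left(8 \left(-2 + 6\right) 5 + \left(-24 + 200 + 8 \cdot 25\right)\right) = - 22 \left(8 \cdot 4 \cdot 5 + \left(-24 + 200 + 200\right)\right) = - 22 \left(32 \cdot 5 + 376\right) = - 22 \left(160 + 376\right) = \left(-22\right) 536 = -11792$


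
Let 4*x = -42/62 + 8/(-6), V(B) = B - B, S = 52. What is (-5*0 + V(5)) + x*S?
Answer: -2431/93 ≈ -26.140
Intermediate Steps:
V(B) = 0
x = -187/372 (x = (-42/62 + 8/(-6))/4 = (-42*1/62 + 8*(-⅙))/4 = (-21/31 - 4/3)/4 = (¼)*(-187/93) = -187/372 ≈ -0.50269)
(-5*0 + V(5)) + x*S = (-5*0 + 0) - 187/372*52 = (0 + 0) - 2431/93 = 0 - 2431/93 = -2431/93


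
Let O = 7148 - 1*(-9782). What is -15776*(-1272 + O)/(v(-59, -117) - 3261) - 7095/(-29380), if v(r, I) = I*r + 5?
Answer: -1451487917515/21429772 ≈ -67732.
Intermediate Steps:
O = 16930 (O = 7148 + 9782 = 16930)
v(r, I) = 5 + I*r
-15776*(-1272 + O)/(v(-59, -117) - 3261) - 7095/(-29380) = -15776*(-1272 + 16930)/((5 - 117*(-59)) - 3261) - 7095/(-29380) = -15776*15658/((5 + 6903) - 3261) - 7095*(-1/29380) = -15776*15658/(6908 - 3261) + 1419/5876 = -15776/(3647*(1/15658)) + 1419/5876 = -15776/3647/15658 + 1419/5876 = -15776*15658/3647 + 1419/5876 = -247020608/3647 + 1419/5876 = -1451487917515/21429772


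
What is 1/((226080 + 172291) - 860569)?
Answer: -1/462198 ≈ -2.1636e-6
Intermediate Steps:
1/((226080 + 172291) - 860569) = 1/(398371 - 860569) = 1/(-462198) = -1/462198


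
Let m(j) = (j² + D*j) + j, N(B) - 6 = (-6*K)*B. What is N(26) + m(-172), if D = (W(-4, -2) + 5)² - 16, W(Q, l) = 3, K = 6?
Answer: 20226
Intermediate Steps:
N(B) = 6 - 36*B (N(B) = 6 + (-6*6)*B = 6 - 36*B)
D = 48 (D = (3 + 5)² - 16 = 8² - 16 = 64 - 16 = 48)
m(j) = j² + 49*j (m(j) = (j² + 48*j) + j = j² + 49*j)
N(26) + m(-172) = (6 - 36*26) - 172*(49 - 172) = (6 - 936) - 172*(-123) = -930 + 21156 = 20226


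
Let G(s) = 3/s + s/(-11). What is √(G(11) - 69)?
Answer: I*√8437/11 ≈ 8.3503*I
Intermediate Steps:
G(s) = 3/s - s/11 (G(s) = 3/s + s*(-1/11) = 3/s - s/11)
√(G(11) - 69) = √((3/11 - 1/11*11) - 69) = √((3*(1/11) - 1) - 69) = √((3/11 - 1) - 69) = √(-8/11 - 69) = √(-767/11) = I*√8437/11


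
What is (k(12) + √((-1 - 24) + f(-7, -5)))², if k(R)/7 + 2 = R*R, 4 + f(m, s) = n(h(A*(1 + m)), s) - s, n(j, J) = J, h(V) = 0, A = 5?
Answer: (994 + I*√29)² ≈ 9.8801e+5 + 1.071e+4*I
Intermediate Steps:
f(m, s) = -4 (f(m, s) = -4 + (s - s) = -4 + 0 = -4)
k(R) = -14 + 7*R² (k(R) = -14 + 7*(R*R) = -14 + 7*R²)
(k(12) + √((-1 - 24) + f(-7, -5)))² = ((-14 + 7*12²) + √((-1 - 24) - 4))² = ((-14 + 7*144) + √(-25 - 4))² = ((-14 + 1008) + √(-29))² = (994 + I*√29)²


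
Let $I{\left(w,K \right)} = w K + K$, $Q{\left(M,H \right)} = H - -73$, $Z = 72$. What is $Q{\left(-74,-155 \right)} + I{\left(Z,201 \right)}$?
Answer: $14591$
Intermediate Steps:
$Q{\left(M,H \right)} = 73 + H$ ($Q{\left(M,H \right)} = H + 73 = 73 + H$)
$I{\left(w,K \right)} = K + K w$ ($I{\left(w,K \right)} = K w + K = K + K w$)
$Q{\left(-74,-155 \right)} + I{\left(Z,201 \right)} = \left(73 - 155\right) + 201 \left(1 + 72\right) = -82 + 201 \cdot 73 = -82 + 14673 = 14591$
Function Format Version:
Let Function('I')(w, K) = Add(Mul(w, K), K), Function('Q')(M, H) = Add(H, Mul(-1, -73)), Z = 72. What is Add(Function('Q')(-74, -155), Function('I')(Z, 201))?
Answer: 14591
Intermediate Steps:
Function('Q')(M, H) = Add(73, H) (Function('Q')(M, H) = Add(H, 73) = Add(73, H))
Function('I')(w, K) = Add(K, Mul(K, w)) (Function('I')(w, K) = Add(Mul(K, w), K) = Add(K, Mul(K, w)))
Add(Function('Q')(-74, -155), Function('I')(Z, 201)) = Add(Add(73, -155), Mul(201, Add(1, 72))) = Add(-82, Mul(201, 73)) = Add(-82, 14673) = 14591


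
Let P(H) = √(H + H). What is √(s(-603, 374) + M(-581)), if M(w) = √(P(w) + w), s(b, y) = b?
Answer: √(-603 + √(-581 + I*√1162)) ≈ 0.4912 + 24.547*I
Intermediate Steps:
P(H) = √2*√H (P(H) = √(2*H) = √2*√H)
M(w) = √(w + √2*√w) (M(w) = √(√2*√w + w) = √(w + √2*√w))
√(s(-603, 374) + M(-581)) = √(-603 + √(-581 + √2*√(-581))) = √(-603 + √(-581 + √2*(I*√581))) = √(-603 + √(-581 + I*√1162))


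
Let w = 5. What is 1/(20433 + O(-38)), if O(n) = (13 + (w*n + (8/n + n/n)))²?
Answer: 361/18585417 ≈ 1.9424e-5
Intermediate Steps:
O(n) = (14 + 5*n + 8/n)² (O(n) = (13 + (5*n + (8/n + n/n)))² = (13 + (5*n + (8/n + 1)))² = (13 + (5*n + (1 + 8/n)))² = (13 + (1 + 5*n + 8/n))² = (14 + 5*n + 8/n)²)
1/(20433 + O(-38)) = 1/(20433 + (8 + 5*(-38)² + 14*(-38))²/(-38)²) = 1/(20433 + (8 + 5*1444 - 532)²/1444) = 1/(20433 + (8 + 7220 - 532)²/1444) = 1/(20433 + (1/1444)*6696²) = 1/(20433 + (1/1444)*44836416) = 1/(20433 + 11209104/361) = 1/(18585417/361) = 361/18585417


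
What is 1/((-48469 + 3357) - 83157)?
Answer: -1/128269 ≈ -7.7961e-6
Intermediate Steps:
1/((-48469 + 3357) - 83157) = 1/(-45112 - 83157) = 1/(-128269) = -1/128269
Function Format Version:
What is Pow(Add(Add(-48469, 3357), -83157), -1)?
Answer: Rational(-1, 128269) ≈ -7.7961e-6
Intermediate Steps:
Pow(Add(Add(-48469, 3357), -83157), -1) = Pow(Add(-45112, -83157), -1) = Pow(-128269, -1) = Rational(-1, 128269)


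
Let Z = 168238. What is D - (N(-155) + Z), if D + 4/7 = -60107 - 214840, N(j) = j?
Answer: -3101214/7 ≈ -4.4303e+5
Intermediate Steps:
D = -1924633/7 (D = -4/7 + (-60107 - 214840) = -4/7 - 274947 = -1924633/7 ≈ -2.7495e+5)
D - (N(-155) + Z) = -1924633/7 - (-155 + 168238) = -1924633/7 - 1*168083 = -1924633/7 - 168083 = -3101214/7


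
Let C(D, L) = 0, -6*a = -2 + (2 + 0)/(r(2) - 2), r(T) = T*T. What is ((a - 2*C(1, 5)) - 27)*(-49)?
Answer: 7889/6 ≈ 1314.8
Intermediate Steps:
r(T) = T**2
a = 1/6 (a = -(-2 + (2 + 0)/(2**2 - 2))/6 = -(-2 + 2/(4 - 2))/6 = -(-2 + 2/2)/6 = -(-2 + 2*(1/2))/6 = -(-2 + 1)/6 = -1/6*(-1) = 1/6 ≈ 0.16667)
((a - 2*C(1, 5)) - 27)*(-49) = ((1/6 - 2*0) - 27)*(-49) = ((1/6 + 0) - 27)*(-49) = (1/6 - 27)*(-49) = -161/6*(-49) = 7889/6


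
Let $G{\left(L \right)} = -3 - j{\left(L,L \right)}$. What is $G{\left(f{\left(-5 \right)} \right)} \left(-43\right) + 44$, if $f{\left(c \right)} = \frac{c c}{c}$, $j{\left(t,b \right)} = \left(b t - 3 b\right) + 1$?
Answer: $1936$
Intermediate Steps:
$j{\left(t,b \right)} = 1 - 3 b + b t$ ($j{\left(t,b \right)} = \left(- 3 b + b t\right) + 1 = 1 - 3 b + b t$)
$f{\left(c \right)} = c$ ($f{\left(c \right)} = \frac{c^{2}}{c} = c$)
$G{\left(L \right)} = -4 - L^{2} + 3 L$ ($G{\left(L \right)} = -3 - \left(1 - 3 L + L L\right) = -3 - \left(1 - 3 L + L^{2}\right) = -3 - \left(1 + L^{2} - 3 L\right) = -4 - L^{2} + 3 L$)
$G{\left(f{\left(-5 \right)} \right)} \left(-43\right) + 44 = \left(-4 - \left(-5\right)^{2} + 3 \left(-5\right)\right) \left(-43\right) + 44 = \left(-4 - 25 - 15\right) \left(-43\right) + 44 = \left(-44\right) \left(-43\right) + 44 = 1892 + 44 = 1936$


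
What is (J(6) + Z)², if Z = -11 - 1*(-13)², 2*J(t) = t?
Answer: 31329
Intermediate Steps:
J(t) = t/2
Z = -180 (Z = -11 - 1*169 = -11 - 169 = -180)
(J(6) + Z)² = ((½)*6 - 180)² = (3 - 180)² = (-177)² = 31329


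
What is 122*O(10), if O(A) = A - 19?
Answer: -1098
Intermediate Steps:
O(A) = -19 + A
122*O(10) = 122*(-19 + 10) = 122*(-9) = -1098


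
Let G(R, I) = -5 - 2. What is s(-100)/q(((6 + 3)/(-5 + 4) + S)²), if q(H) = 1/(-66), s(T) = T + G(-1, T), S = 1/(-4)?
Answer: 7062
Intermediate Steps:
G(R, I) = -7
S = -¼ ≈ -0.25000
s(T) = -7 + T (s(T) = T - 7 = -7 + T)
q(H) = -1/66
s(-100)/q(((6 + 3)/(-5 + 4) + S)²) = (-7 - 100)/(-1/66) = -107*(-66) = 7062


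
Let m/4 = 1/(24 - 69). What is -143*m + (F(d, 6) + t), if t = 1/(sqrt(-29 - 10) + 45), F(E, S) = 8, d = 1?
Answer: 641891/30960 - I*sqrt(39)/2064 ≈ 20.733 - 0.0030257*I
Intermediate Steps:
m = -4/45 (m = 4/(24 - 69) = 4/(-45) = 4*(-1/45) = -4/45 ≈ -0.088889)
t = 1/(45 + I*sqrt(39)) (t = 1/(sqrt(-39) + 45) = 1/(I*sqrt(39) + 45) = 1/(45 + I*sqrt(39)) ≈ 0.021802 - 0.0030257*I)
-143*m + (F(d, 6) + t) = -143*(-4/45) + (8 + (15/688 - I*sqrt(39)/2064)) = 572/45 + (5519/688 - I*sqrt(39)/2064) = 641891/30960 - I*sqrt(39)/2064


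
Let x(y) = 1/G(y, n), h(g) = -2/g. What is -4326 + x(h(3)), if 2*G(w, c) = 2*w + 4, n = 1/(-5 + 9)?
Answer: -17301/4 ≈ -4325.3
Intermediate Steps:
n = 1/4 ≈ 0.25000
G(w, c) = 2 + w (G(w, c) = (2*w + 4)/2 = (4 + 2*w)/2 = 2 + w)
x(y) = 1/(2 + y)
-4326 + x(h(3)) = -4326 + 1/(2 - 2/3) = -4326 + 1/(4/3) = -4326 + 3/4 = -17301/4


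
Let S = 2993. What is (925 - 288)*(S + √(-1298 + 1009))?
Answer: 1906541 + 10829*I ≈ 1.9065e+6 + 10829.0*I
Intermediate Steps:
(925 - 288)*(S + √(-1298 + 1009)) = (925 - 288)*(2993 + √(-1298 + 1009)) = 637*(2993 + √(-289)) = 637*(2993 + 17*I) = 1906541 + 10829*I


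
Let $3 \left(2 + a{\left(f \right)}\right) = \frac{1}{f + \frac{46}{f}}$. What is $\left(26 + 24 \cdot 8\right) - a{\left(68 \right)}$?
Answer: $\frac{1541066}{7005} \approx 220.0$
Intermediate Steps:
$a{\left(f \right)} = -2 + \frac{1}{3 \left(f + \frac{46}{f}\right)}$
$\left(26 + 24 \cdot 8\right) - a{\left(68 \right)} = \left(26 + 24 \cdot 8\right) - \frac{-276 + 68 - 6 \cdot 68^{2}}{3 \left(46 + 68^{2}\right)} = \left(26 + 192\right) - \frac{-276 + 68 - 27744}{3 \left(46 + 4624\right)} = 218 - \frac{-276 + 68 - 27744}{3 \cdot 4670} = 218 - \frac{1}{3} \cdot \frac{1}{4670} \left(-27952\right) = 218 - - \frac{13976}{7005} = 218 + \frac{13976}{7005} = \frac{1541066}{7005}$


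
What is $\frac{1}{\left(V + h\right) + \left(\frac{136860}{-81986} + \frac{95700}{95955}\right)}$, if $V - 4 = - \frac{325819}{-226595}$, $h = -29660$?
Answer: $- \frac{59420510117495}{1762129136419802871} \approx -3.3721 \cdot 10^{-5}$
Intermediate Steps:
$V = \frac{1232199}{226595}$ ($V = 4 - \frac{325819}{-226595} = 4 - - \frac{325819}{226595} = 4 + \frac{325819}{226595} = \frac{1232199}{226595} \approx 5.4379$)
$\frac{1}{\left(V + h\right) + \left(\frac{136860}{-81986} + \frac{95700}{95955}\right)} = \frac{1}{\left(\frac{1232199}{226595} - 29660\right) + \left(\frac{136860}{-81986} + \frac{95700}{95955}\right)} = \frac{1}{- \frac{6719575501}{226595} + \left(136860 \left(- \frac{1}{81986}\right) + 95700 \cdot \frac{1}{95955}\right)} = \frac{1}{- \frac{6719575501}{226595} + \left(- \frac{68430}{40993} + \frac{6380}{6397}\right)} = \frac{1}{- \frac{6719575501}{226595} - \frac{176211370}{262232221}} = \frac{1}{- \frac{1762129136419802871}{59420510117495}} = - \frac{59420510117495}{1762129136419802871}$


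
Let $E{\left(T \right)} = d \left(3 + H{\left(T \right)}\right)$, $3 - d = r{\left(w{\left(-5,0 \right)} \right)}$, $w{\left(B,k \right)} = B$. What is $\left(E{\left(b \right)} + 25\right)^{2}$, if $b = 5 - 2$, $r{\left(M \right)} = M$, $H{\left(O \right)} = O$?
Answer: $5329$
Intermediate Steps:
$d = 8$ ($d = 3 - -5 = 3 + 5 = 8$)
$b = 3$
$E{\left(T \right)} = 24 + 8 T$ ($E{\left(T \right)} = 8 \left(3 + T\right) = 24 + 8 T$)
$\left(E{\left(b \right)} + 25\right)^{2} = \left(\left(24 + 8 \cdot 3\right) + 25\right)^{2} = \left(\left(24 + 24\right) + 25\right)^{2} = \left(48 + 25\right)^{2} = 73^{2} = 5329$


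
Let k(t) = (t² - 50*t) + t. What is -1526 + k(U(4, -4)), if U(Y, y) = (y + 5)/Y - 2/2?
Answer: -23819/16 ≈ -1488.7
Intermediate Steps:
U(Y, y) = -1 + (5 + y)/Y (U(Y, y) = (5 + y)/Y - 2*½ = (5 + y)/Y - 1 = -1 + (5 + y)/Y)
k(t) = t² - 49*t
-1526 + k(U(4, -4)) = -1526 + ((5 - 4 - 1*4)/4)*(-49 + (5 - 4 - 1*4)/4) = -1526 + ((5 - 4 - 4)/4)*(-49 + (5 - 4 - 4)/4) = -1526 + ((¼)*(-3))*(-49 + (¼)*(-3)) = -1526 - 3*(-49 - ¾)/4 = -1526 - ¾*(-199/4) = -1526 + 597/16 = -23819/16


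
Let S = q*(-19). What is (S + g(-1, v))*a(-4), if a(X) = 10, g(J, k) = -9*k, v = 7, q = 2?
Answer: -1010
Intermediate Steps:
S = -38 (S = 2*(-19) = -38)
(S + g(-1, v))*a(-4) = (-38 - 9*7)*10 = (-38 - 63)*10 = -101*10 = -1010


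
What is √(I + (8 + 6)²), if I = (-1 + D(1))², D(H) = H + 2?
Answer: 10*√2 ≈ 14.142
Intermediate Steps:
D(H) = 2 + H
I = 4 (I = (-1 + (2 + 1))² = (-1 + 3)² = 2² = 4)
√(I + (8 + 6)²) = √(4 + (8 + 6)²) = √(4 + 14²) = √(4 + 196) = √200 = 10*√2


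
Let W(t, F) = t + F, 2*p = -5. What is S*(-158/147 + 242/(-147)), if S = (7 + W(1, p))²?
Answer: -12100/147 ≈ -82.313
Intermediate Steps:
p = -5/2 (p = (½)*(-5) = -5/2 ≈ -2.5000)
W(t, F) = F + t
S = 121/4 (S = (7 + (-5/2 + 1))² = (7 - 3/2)² = (11/2)² = 121/4 ≈ 30.250)
S*(-158/147 + 242/(-147)) = 121*(-158/147 + 242/(-147))/4 = 121*(-158*1/147 + 242*(-1/147))/4 = 121*(-158/147 - 242/147)/4 = (121/4)*(-400/147) = -12100/147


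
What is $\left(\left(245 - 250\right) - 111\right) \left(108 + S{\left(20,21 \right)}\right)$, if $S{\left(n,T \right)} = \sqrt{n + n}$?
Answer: $-12528 - 232 \sqrt{10} \approx -13262.0$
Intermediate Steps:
$S{\left(n,T \right)} = \sqrt{2} \sqrt{n}$ ($S{\left(n,T \right)} = \sqrt{2 n} = \sqrt{2} \sqrt{n}$)
$\left(\left(245 - 250\right) - 111\right) \left(108 + S{\left(20,21 \right)}\right) = \left(\left(245 - 250\right) - 111\right) \left(108 + \sqrt{2} \sqrt{20}\right) = \left(\left(245 - 250\right) - 111\right) \left(108 + \sqrt{2} \cdot 2 \sqrt{5}\right) = \left(-5 - 111\right) \left(108 + 2 \sqrt{10}\right) = - 116 \left(108 + 2 \sqrt{10}\right) = -12528 - 232 \sqrt{10}$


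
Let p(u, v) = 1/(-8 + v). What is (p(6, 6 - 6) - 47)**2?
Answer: 142129/64 ≈ 2220.8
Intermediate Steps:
(p(6, 6 - 6) - 47)**2 = (1/(-8 + (6 - 6)) - 47)**2 = (1/(-8 + 0) - 47)**2 = (1/(-8) - 47)**2 = (-1/8 - 47)**2 = (-377/8)**2 = 142129/64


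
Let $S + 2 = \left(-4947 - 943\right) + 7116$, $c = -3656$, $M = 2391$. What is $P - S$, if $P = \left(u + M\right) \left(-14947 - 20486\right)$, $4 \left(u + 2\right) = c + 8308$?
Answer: $-125859240$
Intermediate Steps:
$u = 1161$ ($u = -2 + \frac{-3656 + 8308}{4} = -2 + \frac{1}{4} \cdot 4652 = -2 + 1163 = 1161$)
$S = 1224$ ($S = -2 + \left(\left(-4947 - 943\right) + 7116\right) = -2 + \left(-5890 + 7116\right) = -2 + 1226 = 1224$)
$P = -125858016$ ($P = \left(1161 + 2391\right) \left(-14947 - 20486\right) = 3552 \left(-35433\right) = -125858016$)
$P - S = -125858016 - 1224 = -125859240$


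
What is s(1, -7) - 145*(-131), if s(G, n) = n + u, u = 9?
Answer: 18997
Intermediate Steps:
s(G, n) = 9 + n (s(G, n) = n + 9 = 9 + n)
s(1, -7) - 145*(-131) = (9 - 7) - 145*(-131) = 2 + 18995 = 18997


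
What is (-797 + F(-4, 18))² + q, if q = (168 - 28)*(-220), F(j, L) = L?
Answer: 576041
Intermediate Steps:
q = -30800 (q = 140*(-220) = -30800)
(-797 + F(-4, 18))² + q = (-797 + 18)² - 30800 = (-779)² - 30800 = 606841 - 30800 = 576041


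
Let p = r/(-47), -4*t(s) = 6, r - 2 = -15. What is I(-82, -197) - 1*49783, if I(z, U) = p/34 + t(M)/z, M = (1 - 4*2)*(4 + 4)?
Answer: -6523361725/131036 ≈ -49783.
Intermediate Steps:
r = -13 (r = 2 - 15 = -13)
M = -56 (M = (1 - 8)*8 = -7*8 = -56)
t(s) = -3/2 (t(s) = -¼*6 = -3/2)
p = 13/47 (p = -13/(-47) = -13*(-1/47) = 13/47 ≈ 0.27660)
I(z, U) = 13/1598 - 3/(2*z) (I(z, U) = (13/47)/34 - 3/(2*z) = (13/47)*(1/34) - 3/(2*z) = 13/1598 - 3/(2*z))
I(-82, -197) - 1*49783 = (1/1598)*(-2397 + 13*(-82))/(-82) - 1*49783 = (1/1598)*(-1/82)*(-2397 - 1066) - 49783 = (1/1598)*(-1/82)*(-3463) - 49783 = 3463/131036 - 49783 = -6523361725/131036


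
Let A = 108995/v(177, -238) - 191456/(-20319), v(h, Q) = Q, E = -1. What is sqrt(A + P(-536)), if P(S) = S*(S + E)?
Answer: sqrt(6720790293833910294)/4835922 ≈ 536.08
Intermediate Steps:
A = -2169102877/4835922 (A = 108995/(-238) - 191456/(-20319) = 108995*(-1/238) - 191456*(-1/20319) = -108995/238 + 191456/20319 = -2169102877/4835922 ≈ -448.54)
P(S) = S*(-1 + S) (P(S) = S*(S - 1) = S*(-1 + S))
sqrt(A + P(-536)) = sqrt(-2169102877/4835922 - 536*(-1 - 536)) = sqrt(-2169102877/4835922 - 536*(-537)) = sqrt(-2169102877/4835922 + 287832) = sqrt(1389763998227/4835922) = sqrt(6720790293833910294)/4835922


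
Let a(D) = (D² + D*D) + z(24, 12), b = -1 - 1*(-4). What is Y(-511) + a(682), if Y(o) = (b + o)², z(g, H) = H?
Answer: 1188324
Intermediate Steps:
b = 3 (b = -1 + 4 = 3)
a(D) = 12 + 2*D² (a(D) = (D² + D*D) + 12 = (D² + D²) + 12 = 2*D² + 12 = 12 + 2*D²)
Y(o) = (3 + o)²
Y(-511) + a(682) = (3 - 511)² + (12 + 2*682²) = (-508)² + (12 + 2*465124) = 258064 + (12 + 930248) = 258064 + 930260 = 1188324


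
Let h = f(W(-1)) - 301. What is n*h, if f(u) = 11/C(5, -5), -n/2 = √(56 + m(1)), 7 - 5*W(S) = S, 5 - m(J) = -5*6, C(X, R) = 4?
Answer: 1193*√91/2 ≈ 5690.3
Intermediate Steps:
m(J) = 35 (m(J) = 5 - (-5)*6 = 5 - 1*(-30) = 5 + 30 = 35)
W(S) = 7/5 - S/5
n = -2*√91 (n = -2*√(56 + 35) = -2*√91 ≈ -19.079)
f(u) = 11/4
h = -1193/4 (h = 11/4 - 301 = -1193/4 ≈ -298.25)
n*h = -2*√91*(-1193/4) = 1193*√91/2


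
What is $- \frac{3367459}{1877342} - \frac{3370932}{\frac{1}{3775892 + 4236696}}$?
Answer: $- \frac{50706799583255268931}{1877342} \approx -2.701 \cdot 10^{13}$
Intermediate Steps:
$- \frac{3367459}{1877342} - \frac{3370932}{\frac{1}{3775892 + 4236696}} = \left(-3367459\right) \frac{1}{1877342} - \frac{3370932}{\frac{1}{8012588}} = - \frac{3367459}{1877342} - 3370932 \frac{1}{\frac{1}{8012588}} = - \frac{3367459}{1877342} - 27009889292016 = - \frac{50706799583255268931}{1877342}$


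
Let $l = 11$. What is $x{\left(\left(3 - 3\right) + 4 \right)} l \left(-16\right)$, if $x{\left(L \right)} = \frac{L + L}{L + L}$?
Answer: $-176$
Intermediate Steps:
$x{\left(L \right)} = 1$ ($x{\left(L \right)} = \frac{2 L}{2 L} = 2 L \frac{1}{2 L} = 1$)
$x{\left(\left(3 - 3\right) + 4 \right)} l \left(-16\right) = 1 \cdot 11 \left(-16\right) = 11 \left(-16\right) = -176$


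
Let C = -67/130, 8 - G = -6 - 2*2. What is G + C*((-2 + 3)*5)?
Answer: 401/26 ≈ 15.423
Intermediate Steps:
G = 18 (G = 8 - (-6 - 2*2) = 8 - (-6 - 4) = 8 - 1*(-10) = 8 + 10 = 18)
C = -67/130 (C = -67*1/130 = -67/130 ≈ -0.51538)
G + C*((-2 + 3)*5) = 18 - 67*(-2 + 3)*5/130 = 18 - 67*5/130 = 18 - 67/130*5 = 18 - 67/26 = 401/26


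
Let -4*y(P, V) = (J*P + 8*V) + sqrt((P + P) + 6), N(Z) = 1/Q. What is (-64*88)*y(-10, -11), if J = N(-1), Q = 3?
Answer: -385792/3 + 1408*I*sqrt(14) ≈ -1.286e+5 + 5268.3*I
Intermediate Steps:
N(Z) = 1/3
J = 1/3 ≈ 0.33333
y(P, V) = -2*V - sqrt(6 + 2*P)/4 - P/12 (y(P, V) = -((P/3 + 8*V) + sqrt((P + P) + 6))/4 = -((8*V + P/3) + sqrt(2*P + 6))/4 = -((8*V + P/3) + sqrt(6 + 2*P))/4 = -(sqrt(6 + 2*P) + 8*V + P/3)/4 = -2*V - sqrt(6 + 2*P)/4 - P/12)
(-64*88)*y(-10, -11) = (-64*88)*(-2*(-11) - sqrt(6 + 2*(-10))/4 - 1/12*(-10)) = -5632*(22 - sqrt(6 - 20)/4 + 5/6) = -5632*(22 - I*sqrt(14)/4 + 5/6) = -5632*(137/6 - I*sqrt(14)/4) = -385792/3 + 1408*I*sqrt(14)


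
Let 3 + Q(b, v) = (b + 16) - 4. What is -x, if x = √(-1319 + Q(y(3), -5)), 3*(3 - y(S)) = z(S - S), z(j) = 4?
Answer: -5*I*√471/3 ≈ -36.171*I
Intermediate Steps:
y(S) = 5/3 (y(S) = 3 - ⅓*4 = 3 - 4/3 = 5/3)
Q(b, v) = 9 + b (Q(b, v) = -3 + ((b + 16) - 4) = -3 + ((16 + b) - 4) = -3 + (12 + b) = 9 + b)
x = 5*I*√471/3 (x = √(-1319 + (9 + 5/3)) = √(-1319 + 32/3) = √(-3925/3) = 5*I*√471/3 ≈ 36.171*I)
-x = -5*I*√471/3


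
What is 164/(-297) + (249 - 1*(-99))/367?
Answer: 43168/108999 ≈ 0.39604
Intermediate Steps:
164/(-297) + (249 - 1*(-99))/367 = 164*(-1/297) + (249 + 99)*(1/367) = -164/297 + 348*(1/367) = -164/297 + 348/367 = 43168/108999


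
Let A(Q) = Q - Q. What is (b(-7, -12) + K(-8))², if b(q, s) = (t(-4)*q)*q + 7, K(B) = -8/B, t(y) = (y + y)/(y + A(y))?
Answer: 11236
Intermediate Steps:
A(Q) = 0
t(y) = 2 (t(y) = (y + y)/(y + 0) = (2*y)/y = 2)
b(q, s) = 7 + 2*q² (b(q, s) = (2*q)*q + 7 = 2*q² + 7 = 7 + 2*q²)
(b(-7, -12) + K(-8))² = ((7 + 2*(-7)²) - 8/(-8))² = ((7 + 2*49) - 8*(-⅛))² = ((7 + 98) + 1)² = (105 + 1)² = 106² = 11236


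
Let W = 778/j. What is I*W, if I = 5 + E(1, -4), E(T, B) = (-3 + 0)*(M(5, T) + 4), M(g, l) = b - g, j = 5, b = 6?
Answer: -1556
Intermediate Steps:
M(g, l) = 6 - g
E(T, B) = -15 (E(T, B) = (-3 + 0)*((6 - 1*5) + 4) = -3*((6 - 5) + 4) = -3*(1 + 4) = -3*5 = -15)
W = 778/5 ≈ 155.60
I = -10 (I = 5 - 15 = -10)
I*W = -10*778/5 = -1556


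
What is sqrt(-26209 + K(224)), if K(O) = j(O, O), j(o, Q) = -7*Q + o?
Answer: I*sqrt(27553) ≈ 165.99*I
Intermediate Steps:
j(o, Q) = o - 7*Q
K(O) = -6*O (K(O) = O - 7*O = -6*O)
sqrt(-26209 + K(224)) = sqrt(-26209 - 6*224) = sqrt(-26209 - 1344) = sqrt(-27553) = I*sqrt(27553)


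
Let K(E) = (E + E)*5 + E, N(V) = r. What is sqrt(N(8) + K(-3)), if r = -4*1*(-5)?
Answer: I*sqrt(13) ≈ 3.6056*I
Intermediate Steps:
r = 20 (r = -4*(-5) = 20)
N(V) = 20
K(E) = 11*E (K(E) = (2*E)*5 + E = 10*E + E = 11*E)
sqrt(N(8) + K(-3)) = sqrt(20 + 11*(-3)) = sqrt(20 - 33) = sqrt(-13) = I*sqrt(13)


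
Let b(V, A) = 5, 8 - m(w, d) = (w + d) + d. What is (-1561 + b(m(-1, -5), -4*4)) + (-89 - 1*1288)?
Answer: -2933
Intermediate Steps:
m(w, d) = 8 - w - 2*d (m(w, d) = 8 - ((w + d) + d) = 8 - ((d + w) + d) = 8 - (w + 2*d) = 8 + (-w - 2*d) = 8 - w - 2*d)
(-1561 + b(m(-1, -5), -4*4)) + (-89 - 1*1288) = (-1561 + 5) + (-89 - 1*1288) = -1556 + (-89 - 1288) = -1556 - 1377 = -2933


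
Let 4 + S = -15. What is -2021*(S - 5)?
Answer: 48504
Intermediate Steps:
S = -19 (S = -4 - 15 = -19)
-2021*(S - 5) = -2021*(-19 - 5) = -2021*(-24) = 48504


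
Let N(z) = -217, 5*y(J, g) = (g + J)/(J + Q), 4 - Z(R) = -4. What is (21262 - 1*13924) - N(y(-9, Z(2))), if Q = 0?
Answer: 7555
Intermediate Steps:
Z(R) = 8 (Z(R) = 4 - 1*(-4) = 4 + 4 = 8)
y(J, g) = (J + g)/(5*J) (y(J, g) = ((g + J)/(J + 0))/5 = ((J + g)/J)/5 = (J + g)/(5*J))
(21262 - 1*13924) - N(y(-9, Z(2))) = (21262 - 1*13924) - 1*(-217) = (21262 - 13924) + 217 = 7338 + 217 = 7555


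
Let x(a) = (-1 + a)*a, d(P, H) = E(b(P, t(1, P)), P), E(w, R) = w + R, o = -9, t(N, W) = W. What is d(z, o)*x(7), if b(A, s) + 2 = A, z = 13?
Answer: 1008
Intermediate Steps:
b(A, s) = -2 + A
E(w, R) = R + w
d(P, H) = -2 + 2*P (d(P, H) = P + (-2 + P) = -2 + 2*P)
x(a) = a*(-1 + a)
d(z, o)*x(7) = (-2 + 2*13)*(7*(-1 + 7)) = (-2 + 26)*(7*6) = 24*42 = 1008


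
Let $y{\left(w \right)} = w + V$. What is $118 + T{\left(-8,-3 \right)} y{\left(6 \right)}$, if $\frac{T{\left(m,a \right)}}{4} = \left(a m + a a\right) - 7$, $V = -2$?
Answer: $534$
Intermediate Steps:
$y{\left(w \right)} = -2 + w$ ($y{\left(w \right)} = w - 2 = -2 + w$)
$T{\left(m,a \right)} = -28 + 4 a^{2} + 4 a m$ ($T{\left(m,a \right)} = 4 \left(\left(a m + a a\right) - 7\right) = 4 \left(\left(a m + a^{2}\right) - 7\right) = 4 \left(\left(a^{2} + a m\right) - 7\right) = 4 \left(-7 + a^{2} + a m\right) = -28 + 4 a^{2} + 4 a m$)
$118 + T{\left(-8,-3 \right)} y{\left(6 \right)} = 118 + \left(-28 + 4 \left(-3\right)^{2} + 4 \left(-3\right) \left(-8\right)\right) \left(-2 + 6\right) = 118 + \left(-28 + 4 \cdot 9 + 96\right) 4 = 118 + \left(-28 + 36 + 96\right) 4 = 118 + 104 \cdot 4 = 118 + 416 = 534$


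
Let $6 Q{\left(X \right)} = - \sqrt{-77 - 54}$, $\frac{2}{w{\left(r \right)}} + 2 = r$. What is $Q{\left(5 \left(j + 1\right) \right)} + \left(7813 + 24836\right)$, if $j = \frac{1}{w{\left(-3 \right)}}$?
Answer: $32649 - \frac{i \sqrt{131}}{6} \approx 32649.0 - 1.9076 i$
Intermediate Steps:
$w{\left(r \right)} = \frac{2}{-2 + r}$
$j = - \frac{5}{2}$ ($j = \frac{1}{2 \frac{1}{-2 - 3}} = \frac{1}{2 \frac{1}{-5}} = \frac{1}{2 \left(- \frac{1}{5}\right)} = \frac{1}{- \frac{2}{5}} = - \frac{5}{2} \approx -2.5$)
$Q{\left(X \right)} = - \frac{i \sqrt{131}}{6}$ ($Q{\left(X \right)} = \frac{\left(-1\right) \sqrt{-77 - 54}}{6} = \frac{\left(-1\right) \sqrt{-131}}{6} = \frac{\left(-1\right) i \sqrt{131}}{6} = - \frac{i \sqrt{131}}{6}$)
$Q{\left(5 \left(j + 1\right) \right)} + \left(7813 + 24836\right) = - \frac{i \sqrt{131}}{6} + \left(7813 + 24836\right) = - \frac{i \sqrt{131}}{6} + 32649 = 32649 - \frac{i \sqrt{131}}{6}$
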